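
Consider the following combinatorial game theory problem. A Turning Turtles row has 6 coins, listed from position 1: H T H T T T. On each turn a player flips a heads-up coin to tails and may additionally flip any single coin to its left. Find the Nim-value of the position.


Coins: H T H T T T
Key fact: a single head at position k behaves exactly like a Nim heap of size k (turning it to T and optionally flipping a coin at j < k corresponds to moving the heap from k to j, or to 0), and heads combine as a disjunctive sum (two heads at the same place would cancel, matching j XOR j = 0). So the Nim-value is the XOR of the 1-indexed positions of the heads.
Face-up positions (1-indexed): [1, 3]
XOR 0 with 1: 0 XOR 1 = 1
XOR 1 with 3: 1 XOR 3 = 2
Nim-value = 2

2


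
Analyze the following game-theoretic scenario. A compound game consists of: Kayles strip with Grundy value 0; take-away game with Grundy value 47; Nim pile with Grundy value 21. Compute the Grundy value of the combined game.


By the Sprague-Grundy theorem, the Grundy value of a sum of games is the XOR of individual Grundy values.
Kayles strip: Grundy value = 0. Running XOR: 0 XOR 0 = 0
take-away game: Grundy value = 47. Running XOR: 0 XOR 47 = 47
Nim pile: Grundy value = 21. Running XOR: 47 XOR 21 = 58
The combined Grundy value is 58.

58


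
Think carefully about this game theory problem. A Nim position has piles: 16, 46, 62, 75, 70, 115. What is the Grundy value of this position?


We need the XOR (exclusive or) of all pile sizes.
After XOR-ing pile 1 (size 16): 0 XOR 16 = 16
After XOR-ing pile 2 (size 46): 16 XOR 46 = 62
After XOR-ing pile 3 (size 62): 62 XOR 62 = 0
After XOR-ing pile 4 (size 75): 0 XOR 75 = 75
After XOR-ing pile 5 (size 70): 75 XOR 70 = 13
After XOR-ing pile 6 (size 115): 13 XOR 115 = 126
The Nim-value of this position is 126.

126


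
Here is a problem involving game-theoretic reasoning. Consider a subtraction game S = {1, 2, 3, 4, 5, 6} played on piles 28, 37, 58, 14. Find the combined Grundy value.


Subtraction set: {1, 2, 3, 4, 5, 6}
For this subtraction set, G(n) = n mod 7 (period = max + 1 = 7).
Pile 1 (size 28): G(28) = 28 mod 7 = 0
Pile 2 (size 37): G(37) = 37 mod 7 = 2
Pile 3 (size 58): G(58) = 58 mod 7 = 2
Pile 4 (size 14): G(14) = 14 mod 7 = 0
Total Grundy value = XOR of all: 0 XOR 2 XOR 2 XOR 0 = 0

0


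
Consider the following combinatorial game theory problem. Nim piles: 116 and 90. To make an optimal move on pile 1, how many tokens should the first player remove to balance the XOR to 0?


Piles: 116 and 90
Current XOR: 116 XOR 90 = 46 (non-zero, so this is an N-position).
To make the XOR zero, we need to find a move that balances the piles.
For pile 1 (size 116): target = 116 XOR 46 = 90
We reduce pile 1 from 116 to 90.
Tokens removed: 116 - 90 = 26
Verification: 90 XOR 90 = 0

26


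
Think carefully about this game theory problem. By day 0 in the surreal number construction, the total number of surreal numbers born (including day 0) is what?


Day 0: {|} = 0 is born. Count = 1.
Day n: the number of surreal numbers born by day n is 2^(n+1) - 1.
By day 0: 2^1 - 1 = 1
By day 0: 1 surreal numbers.

1


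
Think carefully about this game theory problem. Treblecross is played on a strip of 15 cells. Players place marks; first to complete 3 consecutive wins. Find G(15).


Treblecross: place X on empty cells; 3-in-a-row wins.
Playing within two cells of an existing X lets the opponent win at once, so sensible play treats the cells i-2..i+2 around each X as dead. The player left with no safe cell loses, so this is a normal-play take-away game on strips of safe cells.
Placing X at cell i (0-indexed) of a strip of k safe cells leaves independent strips of sizes max(0, i-2) and max(0, k-i-3). Hence G(k) = mex{ G(max(0,i-2)) XOR G(max(0,k-i-3)) : 0 <= i < k }, with G(0) = 0.
G(1): splits (0,0):0^0=0 -> mex({0}) = 1
G(2): splits (0,0):0^0=0 -> mex({0}) = 1
G(3): splits (0,0):0^0=0 -> mex({0}) = 1
G(4): splits (0,1):0^1=1 (0,0):0^0=0 -> mex({0, 1}) = 2
G(5): splits (0,2):0^1=1 (0,1):0^1=1 (0,0):0^0=0 -> mex({0, 1}) = 2
G(6) = mex({1}) = 0
G(7) = mex({0, 1, 2}) = 3
G(8) = mex({0, 1, 2}) = 3
G(9) = mex({0, 2}) = 1
G(10) = mex({0, 2, 3}) = 1
G(11) = mex({0, 3}) = 1
G(12) = mex({1, 3}) = 0
G(13) = mex({0, 1, 2, 3}) = 4
G(14) = mex({0, 1, 2}) = 3
G(15) = mex({0, 1, 2}) = 3
Therefore G(15) = 3.

3


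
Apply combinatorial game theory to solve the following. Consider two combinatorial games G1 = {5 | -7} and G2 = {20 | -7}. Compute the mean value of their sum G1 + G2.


G1 = {5 | -7}, G2 = {20 | -7}
Each is a switch {a | b} with numbers a > b; its mean value is (a + b)/2, and mean value is additive over game sums: m(G1 + G2) = m(G1) + m(G2).
Mean of G1 = (5 + (-7))/2 = -2/2 = -1
Mean of G2 = (20 + (-7))/2 = 13/2 = 13/2
Mean of G1 + G2 = -1 + 13/2 = 11/2

11/2


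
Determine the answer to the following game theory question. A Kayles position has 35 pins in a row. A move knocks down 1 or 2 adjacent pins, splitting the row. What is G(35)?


Kayles: a move removes 1 or 2 adjacent pins from a contiguous row.
Removing pins from a row of k leaves two independent rows (a, b) with a + b = k - 1 (one pin) or a + b = k - 2 (two pins); an end removal gives a = 0.
By Sprague-Grundy, G(k) = mex{ G(a) XOR G(b) } over all these splits. G(0) = 0.
G(1): splits (0,0):0^0=0 -> mex({0}) = 1
G(2): splits (0,1):0^1=1 (0,0):0^0=0 -> mex({0, 1}) = 2
G(3): splits (0,2):0^2=2 (1,1):1^1=0 (0,1):0^1=1 -> mex({0, 1, 2}) = 3
G(4): splits (0,3):0^3=3 (1,2):1^2=3 (0,2):0^2=2 (1,1):1^1=0 -> mex({0, 2, 3}) = 1
G(5): splits (0,4):0^1=1 (1,3):1^3=2 (2,2):2^2=0 (0,3):0^3=3 (1,2):1^2=3 -> mex({0, 1, 2, 3}) = 4
G(6) = mex({0, 1, 2, 4}) = 3
G(7) = mex({0, 1, 3, 4, 5}) = 2
G(8) = mex({0, 2, 3, 5, 6}) = 1
G(9) = mex({0, 1, 2, 3, 6, 7}) = 4
G(10) = mex({0, 1, 3, 4, 5, 7}) = 2
G(11) = mex({0, 1, 2, 3, 4, 5}) = 6
G(12) = mex({0, 1, 2, 3, 5, 6, 7}) = 4
G(13) = mex({0, 2, 3, 4, 6, 7}) = 1
G(14) = mex({0, 1, 4, 5, 6, 7}) = 2
G(15) = mex({0, 1, 2, 3, 4, 5, 6}) = 7
G(16) = mex({0, 2, 3, 5, 6, 7}) = 1
G(17) = mex({0, 1, 2, 3, 5, 6, 7}) = 4
G(18) = mex({0, 1, 2, 4, 5, 6}) = 3
G(19) = mex({0, 1, 3, 4, 5, 7}) = 2
G(20) = mex({0, 2, 3, 4, 5, 6, 7}) = 1
G(21) = mex({0, 1, 2, 3, 5, 6, 7}) = 4
G(22) = mex({0, 1, 2, 3, 4, 5, 7}) = 6
G(23) = mex({0, 1, 2, 3, 4, 5, 6}) = 7
G(24) = mex({0, 1, 2, 3, 5, 6, 7}) = 4
G(25) = mex({0, 2, 3, 4, 6, 7}) = 1
G(26) = mex({0, 1, 3, 4, 5, 6, 7}) = 2
G(27) = mex({0, 1, 2, 3, 4, 5, 6, 7}) = 8
G(28) = mex({0, 1, 2, 3, 4, 6, 7, 8}) = 5
G(29) = mex({0, 1, 2, 3, 5, 6, 7, 8, 9}) = 4
G(30) = mex({0, 1, 2, 3, 4, 5, 6, 9, 10}) = 7
G(31) = mex({0, 1, 3, 4, 5, 7, 10, 11}) = 2
G(32) = mex({0, 2, 3, 4, 5, 6, 7, 9, 11}) = 1
G(33) = mex({0, 1, 2, 3, 4, 5, 6, 7, 9, 12}) = 8
G(34) = mex({0, 1, 2, 3, 4, 5, 7, 8, 11, 12}) = 6
G(35) = mex({0, 1, 2, 3, 4, 5, 6, 8, 9, 10, 11}) = 7
Therefore G(35) = 7.

7


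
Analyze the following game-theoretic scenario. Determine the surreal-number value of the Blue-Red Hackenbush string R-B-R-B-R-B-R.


Edges (from ground): R-B-R-B-R-B-R
By Berlekamp's sign-expansion rule, a Blue-Red Hackenbush stalk has the value of the surreal number whose sign sequence is the edge sequence with B -> + and R -> -.
Sign sequence: -+-+-+-
Trace the sign expansion in the surreal number tree, starting from 0:
Edge 1: R (sign -) -> bounds (-inf, 0), value = -1
Edge 2: B (sign +) -> bounds (-1, 0), value = -1/2
Edge 3: R (sign -) -> bounds (-1, -1/2), value = -3/4
Edge 4: B (sign +) -> bounds (-3/4, -1/2), value = -5/8
Edge 5: R (sign -) -> bounds (-3/4, -5/8), value = -11/16
Edge 6: B (sign +) -> bounds (-11/16, -5/8), value = -21/32
Edge 7: R (sign -) -> bounds (-11/16, -21/32), value = -43/64
Game value = -43/64

-43/64


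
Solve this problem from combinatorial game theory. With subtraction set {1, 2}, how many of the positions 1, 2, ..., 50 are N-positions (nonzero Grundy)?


Subtraction set S = {1, 2}, so G(n) = n mod 3.
G(n) = 0 when n is a multiple of 3.
Multiples of 3 in [1, 50]: 16
N-positions (nonzero Grundy) = 50 - 16 = 34

34


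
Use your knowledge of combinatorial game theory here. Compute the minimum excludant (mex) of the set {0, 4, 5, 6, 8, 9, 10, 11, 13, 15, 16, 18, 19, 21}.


Set = {0, 4, 5, 6, 8, 9, 10, 11, 13, 15, 16, 18, 19, 21}
0 is in the set.
1 is NOT in the set. This is the mex.
mex = 1

1


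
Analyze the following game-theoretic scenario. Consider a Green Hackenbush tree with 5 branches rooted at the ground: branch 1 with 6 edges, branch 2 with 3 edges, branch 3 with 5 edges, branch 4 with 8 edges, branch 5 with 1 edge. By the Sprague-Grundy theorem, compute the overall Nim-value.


The tree has 5 branches from the ground vertex.
In Green Hackenbush, the Nim-value of a simple path of length k is k.
Branch 1: length 6, Nim-value = 6
Branch 2: length 3, Nim-value = 3
Branch 3: length 5, Nim-value = 5
Branch 4: length 8, Nim-value = 8
Branch 5: length 1, Nim-value = 1
Total Nim-value = XOR of all branch values:
0 XOR 6 = 6
6 XOR 3 = 5
5 XOR 5 = 0
0 XOR 8 = 8
8 XOR 1 = 9
Nim-value of the tree = 9

9


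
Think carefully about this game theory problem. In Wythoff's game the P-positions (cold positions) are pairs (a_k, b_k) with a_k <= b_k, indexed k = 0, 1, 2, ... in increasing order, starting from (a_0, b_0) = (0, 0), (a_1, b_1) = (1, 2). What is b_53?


By Wythoff's theorem, a_k = floor(k * phi) and b_k = floor(k * phi^2) = a_k + k, where phi = (1 + sqrt(5))/2 is the golden ratio.
phi = (1 + sqrt(5))/2 = 1.618034
phi^2 = phi + 1 = 2.618034
k = 53
k * phi^2 = 53 * 2.618034 = 138.755801
b_53 = floor(k * phi^2) = 138 (check: a_53 + k = 85 + 53 = 138)

138


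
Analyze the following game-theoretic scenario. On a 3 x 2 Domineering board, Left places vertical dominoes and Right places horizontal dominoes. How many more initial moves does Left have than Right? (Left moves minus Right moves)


Board is 3 x 2 (rows x cols).
Left (vertical) placements: (rows-1) * cols = 2 * 2 = 4
Right (horizontal) placements: rows * (cols-1) = 3 * 1 = 3
Advantage = Left - Right = 4 - 3 = 1

1


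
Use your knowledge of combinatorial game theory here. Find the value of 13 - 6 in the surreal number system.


x = 13, y = 6
x - y = 13 - 6 = 7

7


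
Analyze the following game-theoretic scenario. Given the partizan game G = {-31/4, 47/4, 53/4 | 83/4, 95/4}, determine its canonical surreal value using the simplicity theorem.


Left options: {-31/4, 47/4, 53/4}, max = 53/4
Right options: {83/4, 95/4}, min = 83/4
All options are numbers and max(Left) < min(Right), so by the simplicity theorem the value is the simplest (earliest-born) number strictly between 53/4 and 83/4.
Integers 14 through 20 all lie strictly between 53/4 and 83/4.
Among integers, the simplest (lowest birthday = smallest |n|; 0 is born on day 0, +-n on day n) is 14.
No non-integer in the interval can be simpler: if x is a non-integer in the interval, then floor(x) or ceil(x) also lies in the interval (the interval contains an integer), and both are proper prefixes of x's sign expansion, i.e. born earlier. So the game value is 14.
Game value = 14

14


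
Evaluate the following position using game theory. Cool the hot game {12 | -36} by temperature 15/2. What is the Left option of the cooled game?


Original game: {12 | -36} (a switch {a | b} with a > b).
Cooling by t (for t below the temperature (a - b)/2 = 24) taxes each move by t: {a | b} cooled by t is {a - t | b + t}.
Cooling amount: t = 15/2
Cooled Left option: 12 - 15/2 = 9/2
Cooled Right option: -36 + 15/2 = -57/2
Cooled game: {9/2 | -57/2}
Left option = 9/2

9/2


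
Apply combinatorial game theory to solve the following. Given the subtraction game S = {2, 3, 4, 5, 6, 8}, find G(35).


The subtraction set is S = {2, 3, 4, 5, 6, 8}.
G(k) = mex{ G(k - s) : s in S, s <= k }. We compute iteratively: G(0) = 0.
G(1) = mex({}) = 0
G(2) = mex({0}) = 1
G(3) = mex({0}) = 1
G(4) = mex({0, 1}) = 2
G(5) = mex({0, 1}) = 2
G(6) = mex({0, 1, 2}) = 3
G(7) = mex({0, 1, 2}) = 3
G(8) = mex({0, 1, 2, 3}) = 4
G(9) = mex({0, 1, 2, 3}) = 4
G(10) = mex({1, 2, 3, 4}) = 0
G(11) = mex({1, 2, 3, 4}) = 0
G(12) = mex({0, 2, 3, 4}) = 1
G(13) = mex({0, 2, 3, 4}) = 1
G(14) = mex({0, 1, 3, 4}) = 2
G(15) = mex({0, 1, 3, 4}) = 2
G(16) = mex({0, 1, 2, 4}) = 3
G(17) = mex({0, 1, 2, 4}) = 3
Observe that G(10)..G(17) = 0, 0, 1, 1, 2, 2, 3, 3 repeats G(0)..G(7) = 0, 0, 1, 1, 2, 2, 3, 3.
For k >= max(S) = 8, G(k) is determined by the previous 8 values G(k-8)..G(k-1); a window of 8 consecutive values has recurred shifted by 10, so by induction G(k + 10) = G(k) for all k >= 0: the sequence is periodic from the start with period 10.
One period: G(0..9) = 0, 0, 1, 1, 2, 2, 3, 3, 4, 4.
35 mod 10 = 5, so G(35) = G(5) = 2.

2


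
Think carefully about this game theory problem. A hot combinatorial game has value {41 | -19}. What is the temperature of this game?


The game is {41 | -19}, a switch {a | b} with numbers a > b.
Cooling {a | b} by t gives {a - t | b + t}, which stops being hot when a - t = b + t, i.e. at t = (a - b)/2. So the temperature of a switch is (a - b)/2.
Temperature = (Left option - Right option) / 2
= (41 - (-19)) / 2
= 60 / 2
= 30

30


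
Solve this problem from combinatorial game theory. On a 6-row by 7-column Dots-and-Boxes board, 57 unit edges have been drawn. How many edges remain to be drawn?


Grid: 6 x 7 boxes, i.e. 7 rows and 8 columns of dots.
Horizontal edges: (rows + 1) * cols = 7 * 7 = 49
Vertical edges: rows * (cols + 1) = 6 * 8 = 48
Total edges: 49 + 48 = 97
Edges drawn: 57
Remaining: 97 - 57 = 40

40


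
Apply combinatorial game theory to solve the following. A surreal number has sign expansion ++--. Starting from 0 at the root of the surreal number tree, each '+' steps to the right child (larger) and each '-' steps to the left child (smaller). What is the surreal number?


Sign expansion: ++--
Rule: track bounds (lo, hi), initially (-inf, +inf). On '+', the current value becomes lo and we move to the simplest number in (value, hi): value + 1 if hi = +inf, otherwise the midpoint (value + hi)/2. On '-', the current value becomes hi and we move to value - 1 if lo = -inf, otherwise the midpoint (lo + value)/2.
Start at 0.
Step 1: sign = +, move right. Bounds: (0, +inf). Value = 1
Step 2: sign = +, move right. Bounds: (1, +inf). Value = 2
Step 3: sign = -, move left. Bounds: (1, 2). Value = 3/2
Step 4: sign = -, move left. Bounds: (1, 3/2). Value = 5/4
The surreal number with sign expansion ++-- is 5/4.

5/4


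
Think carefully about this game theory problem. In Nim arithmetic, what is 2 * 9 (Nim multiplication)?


Nim multiplication is bilinear over XOR: (u XOR v) * w = (u*w) XOR (v*w).
So we split each operand into its bit components and XOR the pairwise Nim products.
2 = 2 (as XOR of powers of 2).
9 = 1 + 8 (as XOR of powers of 2).
Using the standard Nim-product table on single bits:
  2*2 = 3,   2*4 = 8,   2*8 = 12,
  4*4 = 6,   4*8 = 11,  8*8 = 13,
and  1*x = x (identity), k*l = l*k (commutative).
Pairwise Nim products:
  2 * 1 = 2
  2 * 8 = 12
XOR them: 2 XOR 12 = 14.
Result: 2 * 9 = 14 (in Nim).

14


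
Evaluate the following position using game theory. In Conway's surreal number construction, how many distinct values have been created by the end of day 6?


Day 0: {|} = 0 is born. Count = 1.
Day n: the number of surreal numbers born by day n is 2^(n+1) - 1.
By day 0: 2^1 - 1 = 1
By day 1: 2^2 - 1 = 3
By day 2: 2^3 - 1 = 7
By day 3: 2^4 - 1 = 15
By day 4: 2^5 - 1 = 31
By day 5: 2^6 - 1 = 63
By day 6: 2^7 - 1 = 127
By day 6: 127 surreal numbers.

127


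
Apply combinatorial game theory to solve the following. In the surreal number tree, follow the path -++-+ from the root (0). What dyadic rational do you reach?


Sign expansion: -++-+
Rule: track bounds (lo, hi), initially (-inf, +inf). On '+', the current value becomes lo and we move to the simplest number in (value, hi): value + 1 if hi = +inf, otherwise the midpoint (value + hi)/2. On '-', the current value becomes hi and we move to value - 1 if lo = -inf, otherwise the midpoint (lo + value)/2.
Start at 0.
Step 1: sign = -, move left. Bounds: (-inf, 0). Value = -1
Step 2: sign = +, move right. Bounds: (-1, 0). Value = -1/2
Step 3: sign = +, move right. Bounds: (-1/2, 0). Value = -1/4
Step 4: sign = -, move left. Bounds: (-1/2, -1/4). Value = -3/8
Step 5: sign = +, move right. Bounds: (-3/8, -1/4). Value = -5/16
The surreal number with sign expansion -++-+ is -5/16.

-5/16


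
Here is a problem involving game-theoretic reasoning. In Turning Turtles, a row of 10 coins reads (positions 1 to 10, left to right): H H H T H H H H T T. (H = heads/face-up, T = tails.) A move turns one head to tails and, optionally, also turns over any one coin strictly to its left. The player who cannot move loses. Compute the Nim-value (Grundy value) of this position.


Coins: H H H T H H H H T T
Key fact: a single head at position k behaves exactly like a Nim heap of size k (turning it to T and optionally flipping a coin at j < k corresponds to moving the heap from k to j, or to 0), and heads combine as a disjunctive sum (two heads at the same place would cancel, matching j XOR j = 0). So the Nim-value is the XOR of the 1-indexed positions of the heads.
Face-up positions (1-indexed): [1, 2, 3, 5, 6, 7, 8]
XOR 0 with 1: 0 XOR 1 = 1
XOR 1 with 2: 1 XOR 2 = 3
XOR 3 with 3: 3 XOR 3 = 0
XOR 0 with 5: 0 XOR 5 = 5
XOR 5 with 6: 5 XOR 6 = 3
XOR 3 with 7: 3 XOR 7 = 4
XOR 4 with 8: 4 XOR 8 = 12
Nim-value = 12

12


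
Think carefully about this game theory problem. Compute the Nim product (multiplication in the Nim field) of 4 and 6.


Nim multiplication is bilinear over XOR: (u XOR v) * w = (u*w) XOR (v*w).
So we split each operand into its bit components and XOR the pairwise Nim products.
4 = 4 (as XOR of powers of 2).
6 = 2 + 4 (as XOR of powers of 2).
Using the standard Nim-product table on single bits:
  2*2 = 3,   2*4 = 8,   2*8 = 12,
  4*4 = 6,   4*8 = 11,  8*8 = 13,
and  1*x = x (identity), k*l = l*k (commutative).
Pairwise Nim products:
  4 * 2 = 8
  4 * 4 = 6
XOR them: 8 XOR 6 = 14.
Result: 4 * 6 = 14 (in Nim).

14


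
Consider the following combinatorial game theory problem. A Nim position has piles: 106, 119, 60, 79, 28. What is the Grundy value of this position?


We need the XOR (exclusive or) of all pile sizes.
After XOR-ing pile 1 (size 106): 0 XOR 106 = 106
After XOR-ing pile 2 (size 119): 106 XOR 119 = 29
After XOR-ing pile 3 (size 60): 29 XOR 60 = 33
After XOR-ing pile 4 (size 79): 33 XOR 79 = 110
After XOR-ing pile 5 (size 28): 110 XOR 28 = 114
The Nim-value of this position is 114.

114


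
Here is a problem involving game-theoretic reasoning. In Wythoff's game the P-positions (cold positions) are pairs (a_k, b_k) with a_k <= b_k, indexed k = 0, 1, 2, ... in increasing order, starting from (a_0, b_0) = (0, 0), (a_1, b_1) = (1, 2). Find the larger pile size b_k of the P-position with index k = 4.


By Wythoff's theorem, a_k = floor(k * phi) and b_k = floor(k * phi^2) = a_k + k, where phi = (1 + sqrt(5))/2 is the golden ratio.
phi = (1 + sqrt(5))/2 = 1.618034
phi^2 = phi + 1 = 2.618034
k = 4
k * phi^2 = 4 * 2.618034 = 10.472136
b_4 = floor(k * phi^2) = 10 (check: a_4 + k = 6 + 4 = 10)

10


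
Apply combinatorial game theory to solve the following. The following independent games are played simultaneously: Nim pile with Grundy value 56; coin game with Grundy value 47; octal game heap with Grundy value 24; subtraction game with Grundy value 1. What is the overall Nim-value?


By the Sprague-Grundy theorem, the Grundy value of a sum of games is the XOR of individual Grundy values.
Nim pile: Grundy value = 56. Running XOR: 0 XOR 56 = 56
coin game: Grundy value = 47. Running XOR: 56 XOR 47 = 23
octal game heap: Grundy value = 24. Running XOR: 23 XOR 24 = 15
subtraction game: Grundy value = 1. Running XOR: 15 XOR 1 = 14
The combined Grundy value is 14.

14


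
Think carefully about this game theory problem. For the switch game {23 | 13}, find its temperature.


The game is {23 | 13}, a switch {a | b} with numbers a > b.
Cooling {a | b} by t gives {a - t | b + t}, which stops being hot when a - t = b + t, i.e. at t = (a - b)/2. So the temperature of a switch is (a - b)/2.
Temperature = (Left option - Right option) / 2
= (23 - (13)) / 2
= 10 / 2
= 5

5


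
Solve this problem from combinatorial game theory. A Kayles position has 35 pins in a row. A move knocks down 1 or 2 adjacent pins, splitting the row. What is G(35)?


Kayles: a move removes 1 or 2 adjacent pins from a contiguous row.
Removing pins from a row of k leaves two independent rows (a, b) with a + b = k - 1 (one pin) or a + b = k - 2 (two pins); an end removal gives a = 0.
By Sprague-Grundy, G(k) = mex{ G(a) XOR G(b) } over all these splits. G(0) = 0.
G(1): splits (0,0):0^0=0 -> mex({0}) = 1
G(2): splits (0,1):0^1=1 (0,0):0^0=0 -> mex({0, 1}) = 2
G(3): splits (0,2):0^2=2 (1,1):1^1=0 (0,1):0^1=1 -> mex({0, 1, 2}) = 3
G(4): splits (0,3):0^3=3 (1,2):1^2=3 (0,2):0^2=2 (1,1):1^1=0 -> mex({0, 2, 3}) = 1
G(5): splits (0,4):0^1=1 (1,3):1^3=2 (2,2):2^2=0 (0,3):0^3=3 (1,2):1^2=3 -> mex({0, 1, 2, 3}) = 4
G(6) = mex({0, 1, 2, 4}) = 3
G(7) = mex({0, 1, 3, 4, 5}) = 2
G(8) = mex({0, 2, 3, 5, 6}) = 1
G(9) = mex({0, 1, 2, 3, 6, 7}) = 4
G(10) = mex({0, 1, 3, 4, 5, 7}) = 2
G(11) = mex({0, 1, 2, 3, 4, 5}) = 6
G(12) = mex({0, 1, 2, 3, 5, 6, 7}) = 4
G(13) = mex({0, 2, 3, 4, 6, 7}) = 1
G(14) = mex({0, 1, 4, 5, 6, 7}) = 2
G(15) = mex({0, 1, 2, 3, 4, 5, 6}) = 7
G(16) = mex({0, 2, 3, 5, 6, 7}) = 1
G(17) = mex({0, 1, 2, 3, 5, 6, 7}) = 4
G(18) = mex({0, 1, 2, 4, 5, 6}) = 3
G(19) = mex({0, 1, 3, 4, 5, 7}) = 2
G(20) = mex({0, 2, 3, 4, 5, 6, 7}) = 1
G(21) = mex({0, 1, 2, 3, 5, 6, 7}) = 4
G(22) = mex({0, 1, 2, 3, 4, 5, 7}) = 6
G(23) = mex({0, 1, 2, 3, 4, 5, 6}) = 7
G(24) = mex({0, 1, 2, 3, 5, 6, 7}) = 4
G(25) = mex({0, 2, 3, 4, 6, 7}) = 1
G(26) = mex({0, 1, 3, 4, 5, 6, 7}) = 2
G(27) = mex({0, 1, 2, 3, 4, 5, 6, 7}) = 8
G(28) = mex({0, 1, 2, 3, 4, 6, 7, 8}) = 5
G(29) = mex({0, 1, 2, 3, 5, 6, 7, 8, 9}) = 4
G(30) = mex({0, 1, 2, 3, 4, 5, 6, 9, 10}) = 7
G(31) = mex({0, 1, 3, 4, 5, 7, 10, 11}) = 2
G(32) = mex({0, 2, 3, 4, 5, 6, 7, 9, 11}) = 1
G(33) = mex({0, 1, 2, 3, 4, 5, 6, 7, 9, 12}) = 8
G(34) = mex({0, 1, 2, 3, 4, 5, 7, 8, 11, 12}) = 6
G(35) = mex({0, 1, 2, 3, 4, 5, 6, 8, 9, 10, 11}) = 7
Therefore G(35) = 7.

7


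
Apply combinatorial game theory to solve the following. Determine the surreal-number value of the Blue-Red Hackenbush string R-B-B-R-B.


Edges (from ground): R-B-B-R-B
By Berlekamp's sign-expansion rule, a Blue-Red Hackenbush stalk has the value of the surreal number whose sign sequence is the edge sequence with B -> + and R -> -.
Sign sequence: -++-+
Trace the sign expansion in the surreal number tree, starting from 0:
Edge 1: R (sign -) -> bounds (-inf, 0), value = -1
Edge 2: B (sign +) -> bounds (-1, 0), value = -1/2
Edge 3: B (sign +) -> bounds (-1/2, 0), value = -1/4
Edge 4: R (sign -) -> bounds (-1/2, -1/4), value = -3/8
Edge 5: B (sign +) -> bounds (-3/8, -1/4), value = -5/16
Game value = -5/16

-5/16


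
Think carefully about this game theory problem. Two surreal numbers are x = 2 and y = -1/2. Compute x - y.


x = 2, y = -1/2
Converting to common denominator: 2
x = 4/2, y = -1/2
x - y = 2 - -1/2 = 5/2

5/2


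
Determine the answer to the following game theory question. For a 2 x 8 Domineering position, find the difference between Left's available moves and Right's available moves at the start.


Board is 2 x 8 (rows x cols).
Left (vertical) placements: (rows-1) * cols = 1 * 8 = 8
Right (horizontal) placements: rows * (cols-1) = 2 * 7 = 14
Advantage = Left - Right = 8 - 14 = -6

-6


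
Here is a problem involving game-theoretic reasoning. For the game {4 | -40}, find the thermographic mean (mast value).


Game = {4 | -40}, a switch {a | b} with numbers a > b.
Its thermograph has left wall a - t and right wall b + t, which meet at t = (a - b)/2, where both equal (a + b)/2. So the mast (mean value) is at (a + b)/2.
Mean = (4 + (-40))/2 = -36/2 = -18

-18


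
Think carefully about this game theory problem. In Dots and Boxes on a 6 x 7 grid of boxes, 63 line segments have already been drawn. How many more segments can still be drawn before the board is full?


Grid: 6 x 7 boxes, i.e. 7 rows and 8 columns of dots.
Horizontal edges: (rows + 1) * cols = 7 * 7 = 49
Vertical edges: rows * (cols + 1) = 6 * 8 = 48
Total edges: 49 + 48 = 97
Edges drawn: 63
Remaining: 97 - 63 = 34

34


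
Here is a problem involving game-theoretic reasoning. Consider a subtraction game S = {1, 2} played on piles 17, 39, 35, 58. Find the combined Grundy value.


Subtraction set: {1, 2}
For this subtraction set, G(n) = n mod 3 (period = max + 1 = 3).
Pile 1 (size 17): G(17) = 17 mod 3 = 2
Pile 2 (size 39): G(39) = 39 mod 3 = 0
Pile 3 (size 35): G(35) = 35 mod 3 = 2
Pile 4 (size 58): G(58) = 58 mod 3 = 1
Total Grundy value = XOR of all: 2 XOR 0 XOR 2 XOR 1 = 1

1


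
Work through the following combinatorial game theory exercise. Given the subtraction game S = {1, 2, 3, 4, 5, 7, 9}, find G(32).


The subtraction set is S = {1, 2, 3, 4, 5, 7, 9}.
G(k) = mex{ G(k - s) : s in S, s <= k }. We compute iteratively: G(0) = 0.
G(1) = mex({0}) = 1
G(2) = mex({0, 1}) = 2
G(3) = mex({0, 1, 2}) = 3
G(4) = mex({0, 1, 2, 3}) = 4
G(5) = mex({0, 1, 2, 3, 4}) = 5
G(6) = mex({1, 2, 3, 4, 5}) = 0
G(7) = mex({0, 2, 3, 4, 5}) = 1
G(8) = mex({0, 1, 3, 4, 5}) = 2
G(9) = mex({0, 1, 2, 4, 5}) = 3
G(10) = mex({0, 1, 2, 3, 5}) = 4
G(11) = mex({0, 1, 2, 3, 4}) = 5
G(12) = mex({1, 2, 3, 4, 5}) = 0
G(13) = mex({0, 2, 3, 4, 5}) = 1
G(14) = mex({0, 1, 3, 4, 5}) = 2
Observe that G(6)..G(14) = 0, 1, 2, 3, 4, 5, 0, 1, 2 repeats G(0)..G(8) = 0, 1, 2, 3, 4, 5, 0, 1, 2.
For k >= max(S) = 9, G(k) is determined by the previous 9 values G(k-9)..G(k-1); a window of 9 consecutive values has recurred shifted by 6, so by induction G(k + 6) = G(k) for all k >= 0: the sequence is periodic from the start with period 6.
One period: G(0..5) = 0, 1, 2, 3, 4, 5.
32 mod 6 = 2, so G(32) = G(2) = 2.

2


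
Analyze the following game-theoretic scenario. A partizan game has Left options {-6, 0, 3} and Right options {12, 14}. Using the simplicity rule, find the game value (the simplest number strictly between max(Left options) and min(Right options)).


Left options: {-6, 0, 3}, max = 3
Right options: {12, 14}, min = 12
All options are numbers and max(Left) < min(Right), so by the simplicity theorem the value is the simplest (earliest-born) number strictly between 3 and 12.
Integers 4 through 11 all lie strictly between 3 and 12.
Among integers, the simplest (lowest birthday = smallest |n|; 0 is born on day 0, +-n on day n) is 4.
No non-integer in the interval can be simpler: if x is a non-integer in the interval, then floor(x) or ceil(x) also lies in the interval (the interval contains an integer), and both are proper prefixes of x's sign expansion, i.e. born earlier. So the game value is 4.
Game value = 4

4


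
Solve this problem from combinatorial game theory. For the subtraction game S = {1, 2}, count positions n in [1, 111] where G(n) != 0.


Subtraction set S = {1, 2}, so G(n) = n mod 3.
G(n) = 0 when n is a multiple of 3.
Multiples of 3 in [1, 111]: 37
N-positions (nonzero Grundy) = 111 - 37 = 74

74


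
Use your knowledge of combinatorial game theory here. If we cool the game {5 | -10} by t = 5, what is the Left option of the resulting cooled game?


Original game: {5 | -10} (a switch {a | b} with a > b).
Cooling by t (for t below the temperature (a - b)/2 = 15/2) taxes each move by t: {a | b} cooled by t is {a - t | b + t}.
Cooling amount: t = 5
Cooled Left option: 5 - 5 = 0
Cooled Right option: -10 + 5 = -5
Cooled game: {0 | -5}
Left option = 0

0


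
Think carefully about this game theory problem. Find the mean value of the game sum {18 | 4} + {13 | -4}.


G1 = {18 | 4}, G2 = {13 | -4}
Each is a switch {a | b} with numbers a > b; its mean value is (a + b)/2, and mean value is additive over game sums: m(G1 + G2) = m(G1) + m(G2).
Mean of G1 = (18 + (4))/2 = 22/2 = 11
Mean of G2 = (13 + (-4))/2 = 9/2 = 9/2
Mean of G1 + G2 = 11 + 9/2 = 31/2

31/2


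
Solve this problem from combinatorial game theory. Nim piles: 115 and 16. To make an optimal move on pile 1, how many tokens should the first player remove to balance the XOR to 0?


Piles: 115 and 16
Current XOR: 115 XOR 16 = 99 (non-zero, so this is an N-position).
To make the XOR zero, we need to find a move that balances the piles.
For pile 1 (size 115): target = 115 XOR 99 = 16
We reduce pile 1 from 115 to 16.
Tokens removed: 115 - 16 = 99
Verification: 16 XOR 16 = 0

99


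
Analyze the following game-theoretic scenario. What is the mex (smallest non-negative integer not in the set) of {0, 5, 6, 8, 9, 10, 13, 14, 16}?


Set = {0, 5, 6, 8, 9, 10, 13, 14, 16}
0 is in the set.
1 is NOT in the set. This is the mex.
mex = 1

1


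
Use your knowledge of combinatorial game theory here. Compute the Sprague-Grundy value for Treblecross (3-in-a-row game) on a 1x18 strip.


Treblecross: place X on empty cells; 3-in-a-row wins.
Playing within two cells of an existing X lets the opponent win at once, so sensible play treats the cells i-2..i+2 around each X as dead. The player left with no safe cell loses, so this is a normal-play take-away game on strips of safe cells.
Placing X at cell i (0-indexed) of a strip of k safe cells leaves independent strips of sizes max(0, i-2) and max(0, k-i-3). Hence G(k) = mex{ G(max(0,i-2)) XOR G(max(0,k-i-3)) : 0 <= i < k }, with G(0) = 0.
G(1): splits (0,0):0^0=0 -> mex({0}) = 1
G(2): splits (0,0):0^0=0 -> mex({0}) = 1
G(3): splits (0,0):0^0=0 -> mex({0}) = 1
G(4): splits (0,1):0^1=1 (0,0):0^0=0 -> mex({0, 1}) = 2
G(5): splits (0,2):0^1=1 (0,1):0^1=1 (0,0):0^0=0 -> mex({0, 1}) = 2
G(6) = mex({1}) = 0
G(7) = mex({0, 1, 2}) = 3
G(8) = mex({0, 1, 2}) = 3
G(9) = mex({0, 2}) = 1
G(10) = mex({0, 2, 3}) = 1
G(11) = mex({0, 3}) = 1
G(12) = mex({1, 3}) = 0
G(13) = mex({0, 1, 2, 3}) = 4
G(14) = mex({0, 1, 2}) = 3
G(15) = mex({0, 1, 2}) = 3
G(16) = mex({0, 1, 2, 4}) = 3
G(17) = mex({0, 1, 3, 4}) = 2
G(18) = mex({0, 1, 3, 4}) = 2
Therefore G(18) = 2.

2


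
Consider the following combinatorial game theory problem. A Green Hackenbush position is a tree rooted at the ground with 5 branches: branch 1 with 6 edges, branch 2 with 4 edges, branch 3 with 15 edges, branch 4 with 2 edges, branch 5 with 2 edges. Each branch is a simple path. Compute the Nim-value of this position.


The tree has 5 branches from the ground vertex.
In Green Hackenbush, the Nim-value of a simple path of length k is k.
Branch 1: length 6, Nim-value = 6
Branch 2: length 4, Nim-value = 4
Branch 3: length 15, Nim-value = 15
Branch 4: length 2, Nim-value = 2
Branch 5: length 2, Nim-value = 2
Total Nim-value = XOR of all branch values:
0 XOR 6 = 6
6 XOR 4 = 2
2 XOR 15 = 13
13 XOR 2 = 15
15 XOR 2 = 13
Nim-value of the tree = 13

13


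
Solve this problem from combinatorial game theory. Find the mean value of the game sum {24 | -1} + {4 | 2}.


G1 = {24 | -1}, G2 = {4 | 2}
Each is a switch {a | b} with numbers a > b; its mean value is (a + b)/2, and mean value is additive over game sums: m(G1 + G2) = m(G1) + m(G2).
Mean of G1 = (24 + (-1))/2 = 23/2 = 23/2
Mean of G2 = (4 + (2))/2 = 6/2 = 3
Mean of G1 + G2 = 23/2 + 3 = 29/2

29/2


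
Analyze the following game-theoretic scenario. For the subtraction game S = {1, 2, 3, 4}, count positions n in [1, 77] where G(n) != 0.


Subtraction set S = {1, 2, 3, 4}, so G(n) = n mod 5.
G(n) = 0 when n is a multiple of 5.
Multiples of 5 in [1, 77]: 15
N-positions (nonzero Grundy) = 77 - 15 = 62

62


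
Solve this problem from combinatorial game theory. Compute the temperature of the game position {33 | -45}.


The game is {33 | -45}, a switch {a | b} with numbers a > b.
Cooling {a | b} by t gives {a - t | b + t}, which stops being hot when a - t = b + t, i.e. at t = (a - b)/2. So the temperature of a switch is (a - b)/2.
Temperature = (Left option - Right option) / 2
= (33 - (-45)) / 2
= 78 / 2
= 39

39


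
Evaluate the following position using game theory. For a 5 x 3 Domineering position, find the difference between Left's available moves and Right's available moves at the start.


Board is 5 x 3 (rows x cols).
Left (vertical) placements: (rows-1) * cols = 4 * 3 = 12
Right (horizontal) placements: rows * (cols-1) = 5 * 2 = 10
Advantage = Left - Right = 12 - 10 = 2

2


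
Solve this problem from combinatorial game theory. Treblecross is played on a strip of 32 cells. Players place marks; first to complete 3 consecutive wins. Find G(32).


Treblecross: place X on empty cells; 3-in-a-row wins.
Playing within two cells of an existing X lets the opponent win at once, so sensible play treats the cells i-2..i+2 around each X as dead. The player left with no safe cell loses, so this is a normal-play take-away game on strips of safe cells.
Placing X at cell i (0-indexed) of a strip of k safe cells leaves independent strips of sizes max(0, i-2) and max(0, k-i-3). Hence G(k) = mex{ G(max(0,i-2)) XOR G(max(0,k-i-3)) : 0 <= i < k }, with G(0) = 0.
G(1): splits (0,0):0^0=0 -> mex({0}) = 1
G(2): splits (0,0):0^0=0 -> mex({0}) = 1
G(3): splits (0,0):0^0=0 -> mex({0}) = 1
G(4): splits (0,1):0^1=1 (0,0):0^0=0 -> mex({0, 1}) = 2
G(5): splits (0,2):0^1=1 (0,1):0^1=1 (0,0):0^0=0 -> mex({0, 1}) = 2
G(6) = mex({1}) = 0
G(7) = mex({0, 1, 2}) = 3
G(8) = mex({0, 1, 2}) = 3
G(9) = mex({0, 2}) = 1
G(10) = mex({0, 2, 3}) = 1
G(11) = mex({0, 3}) = 1
G(12) = mex({1, 3}) = 0
G(13) = mex({0, 1, 2, 3}) = 4
G(14) = mex({0, 1, 2}) = 3
G(15) = mex({0, 1, 2}) = 3
G(16) = mex({0, 1, 2, 4}) = 3
G(17) = mex({0, 1, 3, 4}) = 2
G(18) = mex({0, 1, 3, 4}) = 2
G(19) = mex({0, 1, 3, 5}) = 2
G(20) = mex({0, 1, 2, 3, 5}) = 4
G(21) = mex({0, 1, 2, 3, 5}) = 4
G(22) = mex({1, 2, 6}) = 0
G(23) = mex({0, 1, 2, 3, 4, 6}) = 5
G(24) = mex({0, 1, 2, 3, 4}) = 5
G(25) = mex({0, 1, 3, 4, 7}) = 2
G(26) = mex({0, 1, 3, 4, 5, 7}) = 2
G(27) = mex({0, 1, 3, 5}) = 2
G(28) = mex({0, 1, 2, 5}) = 3
G(29) = mex({0, 1, 2, 4, 5, 6}) = 3
G(30) = mex({1, 2, 4, 6}) = 0
G(31) = mex({0, 1, 2, 3, 4, 6}) = 5
G(32) = mex({1, 2, 3, 4, 7}) = 0
Therefore G(32) = 0.

0


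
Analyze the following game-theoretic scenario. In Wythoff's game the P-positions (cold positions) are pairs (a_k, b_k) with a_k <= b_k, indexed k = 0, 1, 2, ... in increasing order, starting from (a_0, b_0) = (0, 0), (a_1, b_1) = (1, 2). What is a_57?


By Wythoff's theorem, a_k = floor(k * phi) and b_k = floor(k * phi^2) = a_k + k, where phi = (1 + sqrt(5))/2 is the golden ratio.
phi = (1 + sqrt(5))/2 = 1.618034
k = 57
k * phi = 57 * 1.618034 = 92.227937
a_57 = floor(k * phi) = 92

92


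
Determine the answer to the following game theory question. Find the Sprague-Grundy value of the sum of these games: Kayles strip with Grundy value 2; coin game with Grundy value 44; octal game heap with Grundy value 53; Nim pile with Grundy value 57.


By the Sprague-Grundy theorem, the Grundy value of a sum of games is the XOR of individual Grundy values.
Kayles strip: Grundy value = 2. Running XOR: 0 XOR 2 = 2
coin game: Grundy value = 44. Running XOR: 2 XOR 44 = 46
octal game heap: Grundy value = 53. Running XOR: 46 XOR 53 = 27
Nim pile: Grundy value = 57. Running XOR: 27 XOR 57 = 34
The combined Grundy value is 34.

34


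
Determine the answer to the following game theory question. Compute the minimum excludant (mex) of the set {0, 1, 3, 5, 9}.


Set = {0, 1, 3, 5, 9}
0 is in the set.
1 is in the set.
2 is NOT in the set. This is the mex.
mex = 2

2


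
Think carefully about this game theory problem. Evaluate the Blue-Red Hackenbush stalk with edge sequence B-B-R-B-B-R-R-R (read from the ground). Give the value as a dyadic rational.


Edges (from ground): B-B-R-B-B-R-R-R
By Berlekamp's sign-expansion rule, a Blue-Red Hackenbush stalk has the value of the surreal number whose sign sequence is the edge sequence with B -> + and R -> -.
Sign sequence: ++-++---
Trace the sign expansion in the surreal number tree, starting from 0:
Edge 1: B (sign +) -> bounds (0, +inf), value = 1
Edge 2: B (sign +) -> bounds (1, +inf), value = 2
Edge 3: R (sign -) -> bounds (1, 2), value = 3/2
Edge 4: B (sign +) -> bounds (3/2, 2), value = 7/4
Edge 5: B (sign +) -> bounds (7/4, 2), value = 15/8
Edge 6: R (sign -) -> bounds (7/4, 15/8), value = 29/16
Edge 7: R (sign -) -> bounds (7/4, 29/16), value = 57/32
Edge 8: R (sign -) -> bounds (7/4, 57/32), value = 113/64
Game value = 113/64

113/64


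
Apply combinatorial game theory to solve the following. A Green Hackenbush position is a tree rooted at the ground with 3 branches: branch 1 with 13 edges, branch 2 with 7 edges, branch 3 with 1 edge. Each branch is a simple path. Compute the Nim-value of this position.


The tree has 3 branches from the ground vertex.
In Green Hackenbush, the Nim-value of a simple path of length k is k.
Branch 1: length 13, Nim-value = 13
Branch 2: length 7, Nim-value = 7
Branch 3: length 1, Nim-value = 1
Total Nim-value = XOR of all branch values:
0 XOR 13 = 13
13 XOR 7 = 10
10 XOR 1 = 11
Nim-value of the tree = 11

11


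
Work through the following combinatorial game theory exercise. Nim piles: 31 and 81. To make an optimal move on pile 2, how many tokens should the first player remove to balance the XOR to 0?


Piles: 31 and 81
Current XOR: 31 XOR 81 = 78 (non-zero, so this is an N-position).
To make the XOR zero, we need to find a move that balances the piles.
For pile 2 (size 81): target = 81 XOR 78 = 31
We reduce pile 2 from 81 to 31.
Tokens removed: 81 - 31 = 50
Verification: 31 XOR 31 = 0

50


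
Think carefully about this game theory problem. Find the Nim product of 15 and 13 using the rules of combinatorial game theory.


Nim multiplication is bilinear over XOR: (u XOR v) * w = (u*w) XOR (v*w).
So we split each operand into its bit components and XOR the pairwise Nim products.
15 = 1 + 2 + 4 + 8 (as XOR of powers of 2).
13 = 1 + 4 + 8 (as XOR of powers of 2).
Using the standard Nim-product table on single bits:
  2*2 = 3,   2*4 = 8,   2*8 = 12,
  4*4 = 6,   4*8 = 11,  8*8 = 13,
and  1*x = x (identity), k*l = l*k (commutative).
Pairwise Nim products:
  1 * 1 = 1
  1 * 4 = 4
  1 * 8 = 8
  2 * 1 = 2
  2 * 4 = 8
  2 * 8 = 12
  4 * 1 = 4
  4 * 4 = 6
  4 * 8 = 11
  8 * 1 = 8
  8 * 4 = 11
  8 * 8 = 13
XOR them: 1 XOR 4 XOR 8 XOR 2 XOR 8 XOR 12 XOR 4 XOR 6 XOR 11 XOR 8 XOR 11 XOR 13 = 12.
Result: 15 * 13 = 12 (in Nim).

12


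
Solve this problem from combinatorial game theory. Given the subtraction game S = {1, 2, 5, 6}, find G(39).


The subtraction set is S = {1, 2, 5, 6}.
G(k) = mex{ G(k - s) : s in S, s <= k }. We compute iteratively: G(0) = 0.
G(1) = mex({0}) = 1
G(2) = mex({0, 1}) = 2
G(3) = mex({1, 2}) = 0
G(4) = mex({0, 2}) = 1
G(5) = mex({0, 1}) = 2
G(6) = mex({0, 1, 2}) = 3
G(7) = mex({1, 2, 3}) = 0
G(8) = mex({0, 2, 3}) = 1
G(9) = mex({0, 1}) = 2
G(10) = mex({1, 2}) = 0
G(11) = mex({0, 2, 3}) = 1
G(12) = mex({0, 1, 3}) = 2
Observe that G(7)..G(12) = 0, 1, 2, 0, 1, 2 repeats G(0)..G(5) = 0, 1, 2, 0, 1, 2.
For k >= max(S) = 6, G(k) is determined by the previous 6 values G(k-6)..G(k-1); a window of 6 consecutive values has recurred shifted by 7, so by induction G(k + 7) = G(k) for all k >= 0: the sequence is periodic from the start with period 7.
One period: G(0..6) = 0, 1, 2, 0, 1, 2, 3.
39 mod 7 = 4, so G(39) = G(4) = 1.

1


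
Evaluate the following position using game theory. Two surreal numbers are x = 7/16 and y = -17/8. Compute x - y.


x = 7/16, y = -17/8
Converting to common denominator: 16
x = 7/16, y = -34/16
x - y = 7/16 - -17/8 = 41/16

41/16


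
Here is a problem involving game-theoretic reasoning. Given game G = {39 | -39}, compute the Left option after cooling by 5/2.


Original game: {39 | -39} (a switch {a | b} with a > b).
Cooling by t (for t below the temperature (a - b)/2 = 39) taxes each move by t: {a | b} cooled by t is {a - t | b + t}.
Cooling amount: t = 5/2
Cooled Left option: 39 - 5/2 = 73/2
Cooled Right option: -39 + 5/2 = -73/2
Cooled game: {73/2 | -73/2}
Left option = 73/2

73/2


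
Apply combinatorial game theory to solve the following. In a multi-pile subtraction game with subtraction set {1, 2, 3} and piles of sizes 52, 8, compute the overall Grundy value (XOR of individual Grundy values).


Subtraction set: {1, 2, 3}
For this subtraction set, G(n) = n mod 4 (period = max + 1 = 4).
Pile 1 (size 52): G(52) = 52 mod 4 = 0
Pile 2 (size 8): G(8) = 8 mod 4 = 0
Total Grundy value = XOR of all: 0 XOR 0 = 0

0
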